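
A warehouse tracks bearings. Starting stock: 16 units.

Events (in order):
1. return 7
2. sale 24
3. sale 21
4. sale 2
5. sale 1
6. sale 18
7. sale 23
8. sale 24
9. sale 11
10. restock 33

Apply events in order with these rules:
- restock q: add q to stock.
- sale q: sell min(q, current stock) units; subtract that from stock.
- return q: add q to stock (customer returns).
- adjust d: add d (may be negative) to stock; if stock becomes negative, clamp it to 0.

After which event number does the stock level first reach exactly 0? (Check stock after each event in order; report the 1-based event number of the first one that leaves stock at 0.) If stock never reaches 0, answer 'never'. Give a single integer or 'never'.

Answer: 2

Derivation:
Processing events:
Start: stock = 16
  Event 1 (return 7): 16 + 7 = 23
  Event 2 (sale 24): sell min(24,23)=23. stock: 23 - 23 = 0. total_sold = 23
  Event 3 (sale 21): sell min(21,0)=0. stock: 0 - 0 = 0. total_sold = 23
  Event 4 (sale 2): sell min(2,0)=0. stock: 0 - 0 = 0. total_sold = 23
  Event 5 (sale 1): sell min(1,0)=0. stock: 0 - 0 = 0. total_sold = 23
  Event 6 (sale 18): sell min(18,0)=0. stock: 0 - 0 = 0. total_sold = 23
  Event 7 (sale 23): sell min(23,0)=0. stock: 0 - 0 = 0. total_sold = 23
  Event 8 (sale 24): sell min(24,0)=0. stock: 0 - 0 = 0. total_sold = 23
  Event 9 (sale 11): sell min(11,0)=0. stock: 0 - 0 = 0. total_sold = 23
  Event 10 (restock 33): 0 + 33 = 33
Final: stock = 33, total_sold = 23

First zero at event 2.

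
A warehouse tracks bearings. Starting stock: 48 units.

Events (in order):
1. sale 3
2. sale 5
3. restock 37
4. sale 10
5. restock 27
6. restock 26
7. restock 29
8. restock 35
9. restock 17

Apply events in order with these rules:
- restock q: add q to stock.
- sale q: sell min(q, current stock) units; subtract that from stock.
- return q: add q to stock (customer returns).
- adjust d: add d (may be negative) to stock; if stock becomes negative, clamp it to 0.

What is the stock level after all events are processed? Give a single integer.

Answer: 201

Derivation:
Processing events:
Start: stock = 48
  Event 1 (sale 3): sell min(3,48)=3. stock: 48 - 3 = 45. total_sold = 3
  Event 2 (sale 5): sell min(5,45)=5. stock: 45 - 5 = 40. total_sold = 8
  Event 3 (restock 37): 40 + 37 = 77
  Event 4 (sale 10): sell min(10,77)=10. stock: 77 - 10 = 67. total_sold = 18
  Event 5 (restock 27): 67 + 27 = 94
  Event 6 (restock 26): 94 + 26 = 120
  Event 7 (restock 29): 120 + 29 = 149
  Event 8 (restock 35): 149 + 35 = 184
  Event 9 (restock 17): 184 + 17 = 201
Final: stock = 201, total_sold = 18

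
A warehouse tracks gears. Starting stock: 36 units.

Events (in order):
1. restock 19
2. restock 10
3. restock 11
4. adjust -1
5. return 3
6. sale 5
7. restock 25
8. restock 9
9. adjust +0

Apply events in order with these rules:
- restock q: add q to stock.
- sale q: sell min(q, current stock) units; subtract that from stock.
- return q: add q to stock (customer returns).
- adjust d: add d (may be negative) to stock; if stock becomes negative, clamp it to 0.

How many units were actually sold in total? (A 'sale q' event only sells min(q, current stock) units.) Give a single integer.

Processing events:
Start: stock = 36
  Event 1 (restock 19): 36 + 19 = 55
  Event 2 (restock 10): 55 + 10 = 65
  Event 3 (restock 11): 65 + 11 = 76
  Event 4 (adjust -1): 76 + -1 = 75
  Event 5 (return 3): 75 + 3 = 78
  Event 6 (sale 5): sell min(5,78)=5. stock: 78 - 5 = 73. total_sold = 5
  Event 7 (restock 25): 73 + 25 = 98
  Event 8 (restock 9): 98 + 9 = 107
  Event 9 (adjust +0): 107 + 0 = 107
Final: stock = 107, total_sold = 5

Answer: 5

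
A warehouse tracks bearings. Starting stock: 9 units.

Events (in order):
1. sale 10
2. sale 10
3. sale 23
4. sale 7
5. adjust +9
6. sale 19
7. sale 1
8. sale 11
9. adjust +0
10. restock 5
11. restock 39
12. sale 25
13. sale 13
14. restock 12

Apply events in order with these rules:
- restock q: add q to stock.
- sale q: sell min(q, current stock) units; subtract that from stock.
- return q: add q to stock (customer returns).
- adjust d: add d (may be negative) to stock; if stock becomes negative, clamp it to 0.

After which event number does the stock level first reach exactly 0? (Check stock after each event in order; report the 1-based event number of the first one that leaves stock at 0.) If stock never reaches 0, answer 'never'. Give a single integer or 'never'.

Processing events:
Start: stock = 9
  Event 1 (sale 10): sell min(10,9)=9. stock: 9 - 9 = 0. total_sold = 9
  Event 2 (sale 10): sell min(10,0)=0. stock: 0 - 0 = 0. total_sold = 9
  Event 3 (sale 23): sell min(23,0)=0. stock: 0 - 0 = 0. total_sold = 9
  Event 4 (sale 7): sell min(7,0)=0. stock: 0 - 0 = 0. total_sold = 9
  Event 5 (adjust +9): 0 + 9 = 9
  Event 6 (sale 19): sell min(19,9)=9. stock: 9 - 9 = 0. total_sold = 18
  Event 7 (sale 1): sell min(1,0)=0. stock: 0 - 0 = 0. total_sold = 18
  Event 8 (sale 11): sell min(11,0)=0. stock: 0 - 0 = 0. total_sold = 18
  Event 9 (adjust +0): 0 + 0 = 0
  Event 10 (restock 5): 0 + 5 = 5
  Event 11 (restock 39): 5 + 39 = 44
  Event 12 (sale 25): sell min(25,44)=25. stock: 44 - 25 = 19. total_sold = 43
  Event 13 (sale 13): sell min(13,19)=13. stock: 19 - 13 = 6. total_sold = 56
  Event 14 (restock 12): 6 + 12 = 18
Final: stock = 18, total_sold = 56

First zero at event 1.

Answer: 1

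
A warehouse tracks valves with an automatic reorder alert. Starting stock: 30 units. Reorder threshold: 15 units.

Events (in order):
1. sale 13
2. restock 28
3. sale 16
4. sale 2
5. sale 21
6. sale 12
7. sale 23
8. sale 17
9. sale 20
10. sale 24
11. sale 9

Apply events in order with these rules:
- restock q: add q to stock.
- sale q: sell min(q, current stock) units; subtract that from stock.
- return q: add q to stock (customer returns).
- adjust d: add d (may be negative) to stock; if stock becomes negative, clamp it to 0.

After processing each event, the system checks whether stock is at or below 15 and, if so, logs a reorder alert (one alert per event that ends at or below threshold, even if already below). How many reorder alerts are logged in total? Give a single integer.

Processing events:
Start: stock = 30
  Event 1 (sale 13): sell min(13,30)=13. stock: 30 - 13 = 17. total_sold = 13
  Event 2 (restock 28): 17 + 28 = 45
  Event 3 (sale 16): sell min(16,45)=16. stock: 45 - 16 = 29. total_sold = 29
  Event 4 (sale 2): sell min(2,29)=2. stock: 29 - 2 = 27. total_sold = 31
  Event 5 (sale 21): sell min(21,27)=21. stock: 27 - 21 = 6. total_sold = 52
  Event 6 (sale 12): sell min(12,6)=6. stock: 6 - 6 = 0. total_sold = 58
  Event 7 (sale 23): sell min(23,0)=0. stock: 0 - 0 = 0. total_sold = 58
  Event 8 (sale 17): sell min(17,0)=0. stock: 0 - 0 = 0. total_sold = 58
  Event 9 (sale 20): sell min(20,0)=0. stock: 0 - 0 = 0. total_sold = 58
  Event 10 (sale 24): sell min(24,0)=0. stock: 0 - 0 = 0. total_sold = 58
  Event 11 (sale 9): sell min(9,0)=0. stock: 0 - 0 = 0. total_sold = 58
Final: stock = 0, total_sold = 58

Checking against threshold 15:
  After event 1: stock=17 > 15
  After event 2: stock=45 > 15
  After event 3: stock=29 > 15
  After event 4: stock=27 > 15
  After event 5: stock=6 <= 15 -> ALERT
  After event 6: stock=0 <= 15 -> ALERT
  After event 7: stock=0 <= 15 -> ALERT
  After event 8: stock=0 <= 15 -> ALERT
  After event 9: stock=0 <= 15 -> ALERT
  After event 10: stock=0 <= 15 -> ALERT
  After event 11: stock=0 <= 15 -> ALERT
Alert events: [5, 6, 7, 8, 9, 10, 11]. Count = 7

Answer: 7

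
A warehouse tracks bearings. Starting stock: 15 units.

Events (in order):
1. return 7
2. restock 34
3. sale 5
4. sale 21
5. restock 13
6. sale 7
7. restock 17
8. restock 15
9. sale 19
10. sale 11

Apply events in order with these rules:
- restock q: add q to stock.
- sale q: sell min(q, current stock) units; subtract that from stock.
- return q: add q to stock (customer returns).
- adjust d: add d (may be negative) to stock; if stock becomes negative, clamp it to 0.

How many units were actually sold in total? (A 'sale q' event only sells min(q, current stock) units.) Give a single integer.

Processing events:
Start: stock = 15
  Event 1 (return 7): 15 + 7 = 22
  Event 2 (restock 34): 22 + 34 = 56
  Event 3 (sale 5): sell min(5,56)=5. stock: 56 - 5 = 51. total_sold = 5
  Event 4 (sale 21): sell min(21,51)=21. stock: 51 - 21 = 30. total_sold = 26
  Event 5 (restock 13): 30 + 13 = 43
  Event 6 (sale 7): sell min(7,43)=7. stock: 43 - 7 = 36. total_sold = 33
  Event 7 (restock 17): 36 + 17 = 53
  Event 8 (restock 15): 53 + 15 = 68
  Event 9 (sale 19): sell min(19,68)=19. stock: 68 - 19 = 49. total_sold = 52
  Event 10 (sale 11): sell min(11,49)=11. stock: 49 - 11 = 38. total_sold = 63
Final: stock = 38, total_sold = 63

Answer: 63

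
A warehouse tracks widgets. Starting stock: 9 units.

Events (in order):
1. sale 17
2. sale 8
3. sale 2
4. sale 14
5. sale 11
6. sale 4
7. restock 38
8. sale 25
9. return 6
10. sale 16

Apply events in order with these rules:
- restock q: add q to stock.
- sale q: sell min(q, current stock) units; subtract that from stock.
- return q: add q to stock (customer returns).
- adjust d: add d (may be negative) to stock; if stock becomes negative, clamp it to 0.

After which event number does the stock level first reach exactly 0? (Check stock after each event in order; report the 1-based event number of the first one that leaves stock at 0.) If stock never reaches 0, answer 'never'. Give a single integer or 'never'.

Answer: 1

Derivation:
Processing events:
Start: stock = 9
  Event 1 (sale 17): sell min(17,9)=9. stock: 9 - 9 = 0. total_sold = 9
  Event 2 (sale 8): sell min(8,0)=0. stock: 0 - 0 = 0. total_sold = 9
  Event 3 (sale 2): sell min(2,0)=0. stock: 0 - 0 = 0. total_sold = 9
  Event 4 (sale 14): sell min(14,0)=0. stock: 0 - 0 = 0. total_sold = 9
  Event 5 (sale 11): sell min(11,0)=0. stock: 0 - 0 = 0. total_sold = 9
  Event 6 (sale 4): sell min(4,0)=0. stock: 0 - 0 = 0. total_sold = 9
  Event 7 (restock 38): 0 + 38 = 38
  Event 8 (sale 25): sell min(25,38)=25. stock: 38 - 25 = 13. total_sold = 34
  Event 9 (return 6): 13 + 6 = 19
  Event 10 (sale 16): sell min(16,19)=16. stock: 19 - 16 = 3. total_sold = 50
Final: stock = 3, total_sold = 50

First zero at event 1.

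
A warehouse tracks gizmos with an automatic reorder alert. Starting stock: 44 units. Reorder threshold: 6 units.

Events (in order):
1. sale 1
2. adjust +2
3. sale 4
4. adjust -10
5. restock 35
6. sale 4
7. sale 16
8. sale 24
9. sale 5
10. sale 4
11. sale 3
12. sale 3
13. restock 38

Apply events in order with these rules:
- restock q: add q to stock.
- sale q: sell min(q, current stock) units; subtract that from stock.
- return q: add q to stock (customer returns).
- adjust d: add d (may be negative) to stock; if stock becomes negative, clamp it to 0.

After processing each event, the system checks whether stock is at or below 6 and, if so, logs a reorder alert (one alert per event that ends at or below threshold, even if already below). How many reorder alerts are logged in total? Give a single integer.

Answer: 0

Derivation:
Processing events:
Start: stock = 44
  Event 1 (sale 1): sell min(1,44)=1. stock: 44 - 1 = 43. total_sold = 1
  Event 2 (adjust +2): 43 + 2 = 45
  Event 3 (sale 4): sell min(4,45)=4. stock: 45 - 4 = 41. total_sold = 5
  Event 4 (adjust -10): 41 + -10 = 31
  Event 5 (restock 35): 31 + 35 = 66
  Event 6 (sale 4): sell min(4,66)=4. stock: 66 - 4 = 62. total_sold = 9
  Event 7 (sale 16): sell min(16,62)=16. stock: 62 - 16 = 46. total_sold = 25
  Event 8 (sale 24): sell min(24,46)=24. stock: 46 - 24 = 22. total_sold = 49
  Event 9 (sale 5): sell min(5,22)=5. stock: 22 - 5 = 17. total_sold = 54
  Event 10 (sale 4): sell min(4,17)=4. stock: 17 - 4 = 13. total_sold = 58
  Event 11 (sale 3): sell min(3,13)=3. stock: 13 - 3 = 10. total_sold = 61
  Event 12 (sale 3): sell min(3,10)=3. stock: 10 - 3 = 7. total_sold = 64
  Event 13 (restock 38): 7 + 38 = 45
Final: stock = 45, total_sold = 64

Checking against threshold 6:
  After event 1: stock=43 > 6
  After event 2: stock=45 > 6
  After event 3: stock=41 > 6
  After event 4: stock=31 > 6
  After event 5: stock=66 > 6
  After event 6: stock=62 > 6
  After event 7: stock=46 > 6
  After event 8: stock=22 > 6
  After event 9: stock=17 > 6
  After event 10: stock=13 > 6
  After event 11: stock=10 > 6
  After event 12: stock=7 > 6
  After event 13: stock=45 > 6
Alert events: []. Count = 0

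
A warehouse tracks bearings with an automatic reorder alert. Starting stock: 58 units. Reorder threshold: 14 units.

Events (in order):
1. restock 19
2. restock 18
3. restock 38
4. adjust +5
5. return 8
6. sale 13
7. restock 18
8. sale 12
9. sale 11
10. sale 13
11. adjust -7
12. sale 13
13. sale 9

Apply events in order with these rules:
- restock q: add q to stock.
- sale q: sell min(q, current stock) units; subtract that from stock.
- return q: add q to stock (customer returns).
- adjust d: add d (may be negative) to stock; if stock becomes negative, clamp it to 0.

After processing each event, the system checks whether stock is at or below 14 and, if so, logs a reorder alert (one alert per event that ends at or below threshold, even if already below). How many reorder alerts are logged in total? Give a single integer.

Processing events:
Start: stock = 58
  Event 1 (restock 19): 58 + 19 = 77
  Event 2 (restock 18): 77 + 18 = 95
  Event 3 (restock 38): 95 + 38 = 133
  Event 4 (adjust +5): 133 + 5 = 138
  Event 5 (return 8): 138 + 8 = 146
  Event 6 (sale 13): sell min(13,146)=13. stock: 146 - 13 = 133. total_sold = 13
  Event 7 (restock 18): 133 + 18 = 151
  Event 8 (sale 12): sell min(12,151)=12. stock: 151 - 12 = 139. total_sold = 25
  Event 9 (sale 11): sell min(11,139)=11. stock: 139 - 11 = 128. total_sold = 36
  Event 10 (sale 13): sell min(13,128)=13. stock: 128 - 13 = 115. total_sold = 49
  Event 11 (adjust -7): 115 + -7 = 108
  Event 12 (sale 13): sell min(13,108)=13. stock: 108 - 13 = 95. total_sold = 62
  Event 13 (sale 9): sell min(9,95)=9. stock: 95 - 9 = 86. total_sold = 71
Final: stock = 86, total_sold = 71

Checking against threshold 14:
  After event 1: stock=77 > 14
  After event 2: stock=95 > 14
  After event 3: stock=133 > 14
  After event 4: stock=138 > 14
  After event 5: stock=146 > 14
  After event 6: stock=133 > 14
  After event 7: stock=151 > 14
  After event 8: stock=139 > 14
  After event 9: stock=128 > 14
  After event 10: stock=115 > 14
  After event 11: stock=108 > 14
  After event 12: stock=95 > 14
  After event 13: stock=86 > 14
Alert events: []. Count = 0

Answer: 0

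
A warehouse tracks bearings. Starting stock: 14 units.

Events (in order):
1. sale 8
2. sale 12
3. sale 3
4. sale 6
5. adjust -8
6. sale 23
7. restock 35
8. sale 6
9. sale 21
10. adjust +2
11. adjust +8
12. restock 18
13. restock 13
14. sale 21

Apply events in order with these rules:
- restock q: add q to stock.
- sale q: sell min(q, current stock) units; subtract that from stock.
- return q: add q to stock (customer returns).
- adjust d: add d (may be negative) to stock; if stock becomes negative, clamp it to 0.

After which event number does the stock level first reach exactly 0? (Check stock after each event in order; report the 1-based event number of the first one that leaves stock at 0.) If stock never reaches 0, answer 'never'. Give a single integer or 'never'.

Answer: 2

Derivation:
Processing events:
Start: stock = 14
  Event 1 (sale 8): sell min(8,14)=8. stock: 14 - 8 = 6. total_sold = 8
  Event 2 (sale 12): sell min(12,6)=6. stock: 6 - 6 = 0. total_sold = 14
  Event 3 (sale 3): sell min(3,0)=0. stock: 0 - 0 = 0. total_sold = 14
  Event 4 (sale 6): sell min(6,0)=0. stock: 0 - 0 = 0. total_sold = 14
  Event 5 (adjust -8): 0 + -8 = 0 (clamped to 0)
  Event 6 (sale 23): sell min(23,0)=0. stock: 0 - 0 = 0. total_sold = 14
  Event 7 (restock 35): 0 + 35 = 35
  Event 8 (sale 6): sell min(6,35)=6. stock: 35 - 6 = 29. total_sold = 20
  Event 9 (sale 21): sell min(21,29)=21. stock: 29 - 21 = 8. total_sold = 41
  Event 10 (adjust +2): 8 + 2 = 10
  Event 11 (adjust +8): 10 + 8 = 18
  Event 12 (restock 18): 18 + 18 = 36
  Event 13 (restock 13): 36 + 13 = 49
  Event 14 (sale 21): sell min(21,49)=21. stock: 49 - 21 = 28. total_sold = 62
Final: stock = 28, total_sold = 62

First zero at event 2.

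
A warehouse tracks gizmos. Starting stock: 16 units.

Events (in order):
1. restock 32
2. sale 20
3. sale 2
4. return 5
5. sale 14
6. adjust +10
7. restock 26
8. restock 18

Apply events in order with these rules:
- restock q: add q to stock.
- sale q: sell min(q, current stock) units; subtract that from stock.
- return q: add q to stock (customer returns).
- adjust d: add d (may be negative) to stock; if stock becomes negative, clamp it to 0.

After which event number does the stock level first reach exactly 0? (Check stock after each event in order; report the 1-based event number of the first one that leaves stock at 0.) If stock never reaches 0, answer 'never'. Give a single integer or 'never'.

Answer: never

Derivation:
Processing events:
Start: stock = 16
  Event 1 (restock 32): 16 + 32 = 48
  Event 2 (sale 20): sell min(20,48)=20. stock: 48 - 20 = 28. total_sold = 20
  Event 3 (sale 2): sell min(2,28)=2. stock: 28 - 2 = 26. total_sold = 22
  Event 4 (return 5): 26 + 5 = 31
  Event 5 (sale 14): sell min(14,31)=14. stock: 31 - 14 = 17. total_sold = 36
  Event 6 (adjust +10): 17 + 10 = 27
  Event 7 (restock 26): 27 + 26 = 53
  Event 8 (restock 18): 53 + 18 = 71
Final: stock = 71, total_sold = 36

Stock never reaches 0.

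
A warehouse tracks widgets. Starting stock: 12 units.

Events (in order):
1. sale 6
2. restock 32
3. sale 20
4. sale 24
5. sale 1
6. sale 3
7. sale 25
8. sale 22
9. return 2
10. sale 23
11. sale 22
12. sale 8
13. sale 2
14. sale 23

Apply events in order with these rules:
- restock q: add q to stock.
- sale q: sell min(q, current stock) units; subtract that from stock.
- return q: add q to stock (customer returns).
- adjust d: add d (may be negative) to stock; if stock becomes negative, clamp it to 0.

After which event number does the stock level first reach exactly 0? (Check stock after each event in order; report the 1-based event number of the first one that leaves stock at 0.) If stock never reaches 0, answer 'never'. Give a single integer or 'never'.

Answer: 4

Derivation:
Processing events:
Start: stock = 12
  Event 1 (sale 6): sell min(6,12)=6. stock: 12 - 6 = 6. total_sold = 6
  Event 2 (restock 32): 6 + 32 = 38
  Event 3 (sale 20): sell min(20,38)=20. stock: 38 - 20 = 18. total_sold = 26
  Event 4 (sale 24): sell min(24,18)=18. stock: 18 - 18 = 0. total_sold = 44
  Event 5 (sale 1): sell min(1,0)=0. stock: 0 - 0 = 0. total_sold = 44
  Event 6 (sale 3): sell min(3,0)=0. stock: 0 - 0 = 0. total_sold = 44
  Event 7 (sale 25): sell min(25,0)=0. stock: 0 - 0 = 0. total_sold = 44
  Event 8 (sale 22): sell min(22,0)=0. stock: 0 - 0 = 0. total_sold = 44
  Event 9 (return 2): 0 + 2 = 2
  Event 10 (sale 23): sell min(23,2)=2. stock: 2 - 2 = 0. total_sold = 46
  Event 11 (sale 22): sell min(22,0)=0. stock: 0 - 0 = 0. total_sold = 46
  Event 12 (sale 8): sell min(8,0)=0. stock: 0 - 0 = 0. total_sold = 46
  Event 13 (sale 2): sell min(2,0)=0. stock: 0 - 0 = 0. total_sold = 46
  Event 14 (sale 23): sell min(23,0)=0. stock: 0 - 0 = 0. total_sold = 46
Final: stock = 0, total_sold = 46

First zero at event 4.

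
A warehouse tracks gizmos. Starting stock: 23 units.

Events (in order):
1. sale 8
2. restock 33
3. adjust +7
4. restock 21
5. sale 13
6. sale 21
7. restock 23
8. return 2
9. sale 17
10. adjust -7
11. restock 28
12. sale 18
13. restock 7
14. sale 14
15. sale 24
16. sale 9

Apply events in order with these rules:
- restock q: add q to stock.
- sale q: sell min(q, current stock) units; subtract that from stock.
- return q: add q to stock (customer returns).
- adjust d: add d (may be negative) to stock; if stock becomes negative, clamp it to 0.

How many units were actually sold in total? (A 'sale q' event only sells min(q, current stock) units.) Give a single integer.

Answer: 124

Derivation:
Processing events:
Start: stock = 23
  Event 1 (sale 8): sell min(8,23)=8. stock: 23 - 8 = 15. total_sold = 8
  Event 2 (restock 33): 15 + 33 = 48
  Event 3 (adjust +7): 48 + 7 = 55
  Event 4 (restock 21): 55 + 21 = 76
  Event 5 (sale 13): sell min(13,76)=13. stock: 76 - 13 = 63. total_sold = 21
  Event 6 (sale 21): sell min(21,63)=21. stock: 63 - 21 = 42. total_sold = 42
  Event 7 (restock 23): 42 + 23 = 65
  Event 8 (return 2): 65 + 2 = 67
  Event 9 (sale 17): sell min(17,67)=17. stock: 67 - 17 = 50. total_sold = 59
  Event 10 (adjust -7): 50 + -7 = 43
  Event 11 (restock 28): 43 + 28 = 71
  Event 12 (sale 18): sell min(18,71)=18. stock: 71 - 18 = 53. total_sold = 77
  Event 13 (restock 7): 53 + 7 = 60
  Event 14 (sale 14): sell min(14,60)=14. stock: 60 - 14 = 46. total_sold = 91
  Event 15 (sale 24): sell min(24,46)=24. stock: 46 - 24 = 22. total_sold = 115
  Event 16 (sale 9): sell min(9,22)=9. stock: 22 - 9 = 13. total_sold = 124
Final: stock = 13, total_sold = 124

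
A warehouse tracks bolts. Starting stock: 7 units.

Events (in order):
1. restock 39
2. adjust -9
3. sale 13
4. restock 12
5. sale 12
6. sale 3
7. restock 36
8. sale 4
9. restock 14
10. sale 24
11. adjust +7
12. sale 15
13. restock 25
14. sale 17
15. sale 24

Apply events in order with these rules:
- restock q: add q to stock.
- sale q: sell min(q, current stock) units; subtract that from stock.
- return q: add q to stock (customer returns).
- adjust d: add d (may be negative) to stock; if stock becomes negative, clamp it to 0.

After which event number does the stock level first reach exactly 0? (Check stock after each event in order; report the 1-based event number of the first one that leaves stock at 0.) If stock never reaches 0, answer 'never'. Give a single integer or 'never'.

Processing events:
Start: stock = 7
  Event 1 (restock 39): 7 + 39 = 46
  Event 2 (adjust -9): 46 + -9 = 37
  Event 3 (sale 13): sell min(13,37)=13. stock: 37 - 13 = 24. total_sold = 13
  Event 4 (restock 12): 24 + 12 = 36
  Event 5 (sale 12): sell min(12,36)=12. stock: 36 - 12 = 24. total_sold = 25
  Event 6 (sale 3): sell min(3,24)=3. stock: 24 - 3 = 21. total_sold = 28
  Event 7 (restock 36): 21 + 36 = 57
  Event 8 (sale 4): sell min(4,57)=4. stock: 57 - 4 = 53. total_sold = 32
  Event 9 (restock 14): 53 + 14 = 67
  Event 10 (sale 24): sell min(24,67)=24. stock: 67 - 24 = 43. total_sold = 56
  Event 11 (adjust +7): 43 + 7 = 50
  Event 12 (sale 15): sell min(15,50)=15. stock: 50 - 15 = 35. total_sold = 71
  Event 13 (restock 25): 35 + 25 = 60
  Event 14 (sale 17): sell min(17,60)=17. stock: 60 - 17 = 43. total_sold = 88
  Event 15 (sale 24): sell min(24,43)=24. stock: 43 - 24 = 19. total_sold = 112
Final: stock = 19, total_sold = 112

Stock never reaches 0.

Answer: never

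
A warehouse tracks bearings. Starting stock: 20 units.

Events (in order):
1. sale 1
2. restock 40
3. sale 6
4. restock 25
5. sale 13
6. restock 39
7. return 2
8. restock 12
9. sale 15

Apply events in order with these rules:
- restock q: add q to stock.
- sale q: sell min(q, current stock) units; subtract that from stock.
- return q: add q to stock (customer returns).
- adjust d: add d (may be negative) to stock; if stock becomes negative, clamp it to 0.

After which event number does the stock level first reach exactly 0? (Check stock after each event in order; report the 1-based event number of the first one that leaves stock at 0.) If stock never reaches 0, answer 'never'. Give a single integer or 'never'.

Processing events:
Start: stock = 20
  Event 1 (sale 1): sell min(1,20)=1. stock: 20 - 1 = 19. total_sold = 1
  Event 2 (restock 40): 19 + 40 = 59
  Event 3 (sale 6): sell min(6,59)=6. stock: 59 - 6 = 53. total_sold = 7
  Event 4 (restock 25): 53 + 25 = 78
  Event 5 (sale 13): sell min(13,78)=13. stock: 78 - 13 = 65. total_sold = 20
  Event 6 (restock 39): 65 + 39 = 104
  Event 7 (return 2): 104 + 2 = 106
  Event 8 (restock 12): 106 + 12 = 118
  Event 9 (sale 15): sell min(15,118)=15. stock: 118 - 15 = 103. total_sold = 35
Final: stock = 103, total_sold = 35

Stock never reaches 0.

Answer: never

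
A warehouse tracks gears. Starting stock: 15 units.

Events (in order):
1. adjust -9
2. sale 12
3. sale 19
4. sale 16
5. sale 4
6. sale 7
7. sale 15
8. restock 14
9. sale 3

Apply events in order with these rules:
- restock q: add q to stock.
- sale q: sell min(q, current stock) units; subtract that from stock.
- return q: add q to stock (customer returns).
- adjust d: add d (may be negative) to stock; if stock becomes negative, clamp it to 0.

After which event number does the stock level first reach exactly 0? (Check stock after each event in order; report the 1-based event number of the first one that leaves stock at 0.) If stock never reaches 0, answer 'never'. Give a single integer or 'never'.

Answer: 2

Derivation:
Processing events:
Start: stock = 15
  Event 1 (adjust -9): 15 + -9 = 6
  Event 2 (sale 12): sell min(12,6)=6. stock: 6 - 6 = 0. total_sold = 6
  Event 3 (sale 19): sell min(19,0)=0. stock: 0 - 0 = 0. total_sold = 6
  Event 4 (sale 16): sell min(16,0)=0. stock: 0 - 0 = 0. total_sold = 6
  Event 5 (sale 4): sell min(4,0)=0. stock: 0 - 0 = 0. total_sold = 6
  Event 6 (sale 7): sell min(7,0)=0. stock: 0 - 0 = 0. total_sold = 6
  Event 7 (sale 15): sell min(15,0)=0. stock: 0 - 0 = 0. total_sold = 6
  Event 8 (restock 14): 0 + 14 = 14
  Event 9 (sale 3): sell min(3,14)=3. stock: 14 - 3 = 11. total_sold = 9
Final: stock = 11, total_sold = 9

First zero at event 2.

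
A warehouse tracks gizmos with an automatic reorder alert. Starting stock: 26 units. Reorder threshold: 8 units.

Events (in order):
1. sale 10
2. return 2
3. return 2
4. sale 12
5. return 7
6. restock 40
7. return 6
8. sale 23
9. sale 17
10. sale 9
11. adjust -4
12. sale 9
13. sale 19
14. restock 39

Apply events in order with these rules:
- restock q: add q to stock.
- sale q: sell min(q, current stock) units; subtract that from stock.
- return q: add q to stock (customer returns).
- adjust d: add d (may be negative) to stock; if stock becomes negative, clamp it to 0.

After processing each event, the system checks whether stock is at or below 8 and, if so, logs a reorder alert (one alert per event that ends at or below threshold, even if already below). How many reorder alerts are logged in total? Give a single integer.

Answer: 4

Derivation:
Processing events:
Start: stock = 26
  Event 1 (sale 10): sell min(10,26)=10. stock: 26 - 10 = 16. total_sold = 10
  Event 2 (return 2): 16 + 2 = 18
  Event 3 (return 2): 18 + 2 = 20
  Event 4 (sale 12): sell min(12,20)=12. stock: 20 - 12 = 8. total_sold = 22
  Event 5 (return 7): 8 + 7 = 15
  Event 6 (restock 40): 15 + 40 = 55
  Event 7 (return 6): 55 + 6 = 61
  Event 8 (sale 23): sell min(23,61)=23. stock: 61 - 23 = 38. total_sold = 45
  Event 9 (sale 17): sell min(17,38)=17. stock: 38 - 17 = 21. total_sold = 62
  Event 10 (sale 9): sell min(9,21)=9. stock: 21 - 9 = 12. total_sold = 71
  Event 11 (adjust -4): 12 + -4 = 8
  Event 12 (sale 9): sell min(9,8)=8. stock: 8 - 8 = 0. total_sold = 79
  Event 13 (sale 19): sell min(19,0)=0. stock: 0 - 0 = 0. total_sold = 79
  Event 14 (restock 39): 0 + 39 = 39
Final: stock = 39, total_sold = 79

Checking against threshold 8:
  After event 1: stock=16 > 8
  After event 2: stock=18 > 8
  After event 3: stock=20 > 8
  After event 4: stock=8 <= 8 -> ALERT
  After event 5: stock=15 > 8
  After event 6: stock=55 > 8
  After event 7: stock=61 > 8
  After event 8: stock=38 > 8
  After event 9: stock=21 > 8
  After event 10: stock=12 > 8
  After event 11: stock=8 <= 8 -> ALERT
  After event 12: stock=0 <= 8 -> ALERT
  After event 13: stock=0 <= 8 -> ALERT
  After event 14: stock=39 > 8
Alert events: [4, 11, 12, 13]. Count = 4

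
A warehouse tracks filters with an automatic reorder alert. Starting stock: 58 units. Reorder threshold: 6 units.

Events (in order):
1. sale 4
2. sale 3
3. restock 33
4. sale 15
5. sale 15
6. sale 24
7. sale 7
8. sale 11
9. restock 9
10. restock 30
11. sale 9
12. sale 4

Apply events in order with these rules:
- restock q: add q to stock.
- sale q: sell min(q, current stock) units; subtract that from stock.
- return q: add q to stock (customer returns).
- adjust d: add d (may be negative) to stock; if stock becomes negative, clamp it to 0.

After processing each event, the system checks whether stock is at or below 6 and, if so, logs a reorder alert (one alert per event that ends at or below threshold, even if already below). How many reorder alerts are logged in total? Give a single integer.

Processing events:
Start: stock = 58
  Event 1 (sale 4): sell min(4,58)=4. stock: 58 - 4 = 54. total_sold = 4
  Event 2 (sale 3): sell min(3,54)=3. stock: 54 - 3 = 51. total_sold = 7
  Event 3 (restock 33): 51 + 33 = 84
  Event 4 (sale 15): sell min(15,84)=15. stock: 84 - 15 = 69. total_sold = 22
  Event 5 (sale 15): sell min(15,69)=15. stock: 69 - 15 = 54. total_sold = 37
  Event 6 (sale 24): sell min(24,54)=24. stock: 54 - 24 = 30. total_sold = 61
  Event 7 (sale 7): sell min(7,30)=7. stock: 30 - 7 = 23. total_sold = 68
  Event 8 (sale 11): sell min(11,23)=11. stock: 23 - 11 = 12. total_sold = 79
  Event 9 (restock 9): 12 + 9 = 21
  Event 10 (restock 30): 21 + 30 = 51
  Event 11 (sale 9): sell min(9,51)=9. stock: 51 - 9 = 42. total_sold = 88
  Event 12 (sale 4): sell min(4,42)=4. stock: 42 - 4 = 38. total_sold = 92
Final: stock = 38, total_sold = 92

Checking against threshold 6:
  After event 1: stock=54 > 6
  After event 2: stock=51 > 6
  After event 3: stock=84 > 6
  After event 4: stock=69 > 6
  After event 5: stock=54 > 6
  After event 6: stock=30 > 6
  After event 7: stock=23 > 6
  After event 8: stock=12 > 6
  After event 9: stock=21 > 6
  After event 10: stock=51 > 6
  After event 11: stock=42 > 6
  After event 12: stock=38 > 6
Alert events: []. Count = 0

Answer: 0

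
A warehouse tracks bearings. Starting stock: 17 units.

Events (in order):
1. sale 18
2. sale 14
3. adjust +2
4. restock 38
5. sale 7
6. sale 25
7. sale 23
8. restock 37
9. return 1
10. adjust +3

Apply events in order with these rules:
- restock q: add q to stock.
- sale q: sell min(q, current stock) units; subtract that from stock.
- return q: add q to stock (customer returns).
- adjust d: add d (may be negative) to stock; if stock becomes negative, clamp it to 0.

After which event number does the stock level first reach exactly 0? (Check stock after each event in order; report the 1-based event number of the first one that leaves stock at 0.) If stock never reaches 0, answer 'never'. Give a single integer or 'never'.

Answer: 1

Derivation:
Processing events:
Start: stock = 17
  Event 1 (sale 18): sell min(18,17)=17. stock: 17 - 17 = 0. total_sold = 17
  Event 2 (sale 14): sell min(14,0)=0. stock: 0 - 0 = 0. total_sold = 17
  Event 3 (adjust +2): 0 + 2 = 2
  Event 4 (restock 38): 2 + 38 = 40
  Event 5 (sale 7): sell min(7,40)=7. stock: 40 - 7 = 33. total_sold = 24
  Event 6 (sale 25): sell min(25,33)=25. stock: 33 - 25 = 8. total_sold = 49
  Event 7 (sale 23): sell min(23,8)=8. stock: 8 - 8 = 0. total_sold = 57
  Event 8 (restock 37): 0 + 37 = 37
  Event 9 (return 1): 37 + 1 = 38
  Event 10 (adjust +3): 38 + 3 = 41
Final: stock = 41, total_sold = 57

First zero at event 1.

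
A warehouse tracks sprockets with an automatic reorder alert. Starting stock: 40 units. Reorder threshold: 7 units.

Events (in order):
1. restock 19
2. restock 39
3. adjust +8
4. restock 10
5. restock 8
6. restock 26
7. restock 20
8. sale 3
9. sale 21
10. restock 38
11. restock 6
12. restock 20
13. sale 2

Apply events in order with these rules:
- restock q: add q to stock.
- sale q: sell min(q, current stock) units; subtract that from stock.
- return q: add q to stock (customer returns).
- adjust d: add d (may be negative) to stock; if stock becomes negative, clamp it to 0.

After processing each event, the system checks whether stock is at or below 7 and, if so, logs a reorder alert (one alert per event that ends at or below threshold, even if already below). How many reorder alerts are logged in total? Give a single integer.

Processing events:
Start: stock = 40
  Event 1 (restock 19): 40 + 19 = 59
  Event 2 (restock 39): 59 + 39 = 98
  Event 3 (adjust +8): 98 + 8 = 106
  Event 4 (restock 10): 106 + 10 = 116
  Event 5 (restock 8): 116 + 8 = 124
  Event 6 (restock 26): 124 + 26 = 150
  Event 7 (restock 20): 150 + 20 = 170
  Event 8 (sale 3): sell min(3,170)=3. stock: 170 - 3 = 167. total_sold = 3
  Event 9 (sale 21): sell min(21,167)=21. stock: 167 - 21 = 146. total_sold = 24
  Event 10 (restock 38): 146 + 38 = 184
  Event 11 (restock 6): 184 + 6 = 190
  Event 12 (restock 20): 190 + 20 = 210
  Event 13 (sale 2): sell min(2,210)=2. stock: 210 - 2 = 208. total_sold = 26
Final: stock = 208, total_sold = 26

Checking against threshold 7:
  After event 1: stock=59 > 7
  After event 2: stock=98 > 7
  After event 3: stock=106 > 7
  After event 4: stock=116 > 7
  After event 5: stock=124 > 7
  After event 6: stock=150 > 7
  After event 7: stock=170 > 7
  After event 8: stock=167 > 7
  After event 9: stock=146 > 7
  After event 10: stock=184 > 7
  After event 11: stock=190 > 7
  After event 12: stock=210 > 7
  After event 13: stock=208 > 7
Alert events: []. Count = 0

Answer: 0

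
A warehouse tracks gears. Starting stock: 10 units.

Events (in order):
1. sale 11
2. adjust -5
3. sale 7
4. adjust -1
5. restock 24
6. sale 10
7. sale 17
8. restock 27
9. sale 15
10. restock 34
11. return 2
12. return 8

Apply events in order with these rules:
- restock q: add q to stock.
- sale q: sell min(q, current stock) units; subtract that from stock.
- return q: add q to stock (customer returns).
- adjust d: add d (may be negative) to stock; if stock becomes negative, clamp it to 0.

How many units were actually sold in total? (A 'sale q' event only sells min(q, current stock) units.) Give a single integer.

Answer: 49

Derivation:
Processing events:
Start: stock = 10
  Event 1 (sale 11): sell min(11,10)=10. stock: 10 - 10 = 0. total_sold = 10
  Event 2 (adjust -5): 0 + -5 = 0 (clamped to 0)
  Event 3 (sale 7): sell min(7,0)=0. stock: 0 - 0 = 0. total_sold = 10
  Event 4 (adjust -1): 0 + -1 = 0 (clamped to 0)
  Event 5 (restock 24): 0 + 24 = 24
  Event 6 (sale 10): sell min(10,24)=10. stock: 24 - 10 = 14. total_sold = 20
  Event 7 (sale 17): sell min(17,14)=14. stock: 14 - 14 = 0. total_sold = 34
  Event 8 (restock 27): 0 + 27 = 27
  Event 9 (sale 15): sell min(15,27)=15. stock: 27 - 15 = 12. total_sold = 49
  Event 10 (restock 34): 12 + 34 = 46
  Event 11 (return 2): 46 + 2 = 48
  Event 12 (return 8): 48 + 8 = 56
Final: stock = 56, total_sold = 49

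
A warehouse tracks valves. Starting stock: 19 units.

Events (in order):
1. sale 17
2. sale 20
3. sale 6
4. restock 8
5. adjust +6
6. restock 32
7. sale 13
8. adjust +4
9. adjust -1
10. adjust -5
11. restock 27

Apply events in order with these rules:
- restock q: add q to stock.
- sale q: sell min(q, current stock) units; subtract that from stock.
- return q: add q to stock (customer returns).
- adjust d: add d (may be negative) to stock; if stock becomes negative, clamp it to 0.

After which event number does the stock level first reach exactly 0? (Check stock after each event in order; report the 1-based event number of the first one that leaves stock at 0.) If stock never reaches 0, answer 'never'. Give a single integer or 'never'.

Processing events:
Start: stock = 19
  Event 1 (sale 17): sell min(17,19)=17. stock: 19 - 17 = 2. total_sold = 17
  Event 2 (sale 20): sell min(20,2)=2. stock: 2 - 2 = 0. total_sold = 19
  Event 3 (sale 6): sell min(6,0)=0. stock: 0 - 0 = 0. total_sold = 19
  Event 4 (restock 8): 0 + 8 = 8
  Event 5 (adjust +6): 8 + 6 = 14
  Event 6 (restock 32): 14 + 32 = 46
  Event 7 (sale 13): sell min(13,46)=13. stock: 46 - 13 = 33. total_sold = 32
  Event 8 (adjust +4): 33 + 4 = 37
  Event 9 (adjust -1): 37 + -1 = 36
  Event 10 (adjust -5): 36 + -5 = 31
  Event 11 (restock 27): 31 + 27 = 58
Final: stock = 58, total_sold = 32

First zero at event 2.

Answer: 2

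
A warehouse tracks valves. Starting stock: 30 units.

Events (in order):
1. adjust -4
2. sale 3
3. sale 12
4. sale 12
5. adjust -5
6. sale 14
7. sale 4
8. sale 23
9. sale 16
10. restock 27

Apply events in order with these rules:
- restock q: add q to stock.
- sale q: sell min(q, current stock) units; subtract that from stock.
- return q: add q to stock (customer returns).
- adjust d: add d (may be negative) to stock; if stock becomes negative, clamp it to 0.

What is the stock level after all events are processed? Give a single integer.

Answer: 27

Derivation:
Processing events:
Start: stock = 30
  Event 1 (adjust -4): 30 + -4 = 26
  Event 2 (sale 3): sell min(3,26)=3. stock: 26 - 3 = 23. total_sold = 3
  Event 3 (sale 12): sell min(12,23)=12. stock: 23 - 12 = 11. total_sold = 15
  Event 4 (sale 12): sell min(12,11)=11. stock: 11 - 11 = 0. total_sold = 26
  Event 5 (adjust -5): 0 + -5 = 0 (clamped to 0)
  Event 6 (sale 14): sell min(14,0)=0. stock: 0 - 0 = 0. total_sold = 26
  Event 7 (sale 4): sell min(4,0)=0. stock: 0 - 0 = 0. total_sold = 26
  Event 8 (sale 23): sell min(23,0)=0. stock: 0 - 0 = 0. total_sold = 26
  Event 9 (sale 16): sell min(16,0)=0. stock: 0 - 0 = 0. total_sold = 26
  Event 10 (restock 27): 0 + 27 = 27
Final: stock = 27, total_sold = 26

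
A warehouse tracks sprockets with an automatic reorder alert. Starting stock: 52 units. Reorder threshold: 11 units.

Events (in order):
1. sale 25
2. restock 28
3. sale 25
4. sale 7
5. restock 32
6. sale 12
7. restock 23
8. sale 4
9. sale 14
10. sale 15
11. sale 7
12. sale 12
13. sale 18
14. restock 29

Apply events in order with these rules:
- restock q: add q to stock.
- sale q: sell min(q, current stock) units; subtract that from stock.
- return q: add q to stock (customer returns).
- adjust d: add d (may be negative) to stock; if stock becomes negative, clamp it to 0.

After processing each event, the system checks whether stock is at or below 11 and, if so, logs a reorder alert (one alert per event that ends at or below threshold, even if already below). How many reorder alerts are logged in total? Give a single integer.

Processing events:
Start: stock = 52
  Event 1 (sale 25): sell min(25,52)=25. stock: 52 - 25 = 27. total_sold = 25
  Event 2 (restock 28): 27 + 28 = 55
  Event 3 (sale 25): sell min(25,55)=25. stock: 55 - 25 = 30. total_sold = 50
  Event 4 (sale 7): sell min(7,30)=7. stock: 30 - 7 = 23. total_sold = 57
  Event 5 (restock 32): 23 + 32 = 55
  Event 6 (sale 12): sell min(12,55)=12. stock: 55 - 12 = 43. total_sold = 69
  Event 7 (restock 23): 43 + 23 = 66
  Event 8 (sale 4): sell min(4,66)=4. stock: 66 - 4 = 62. total_sold = 73
  Event 9 (sale 14): sell min(14,62)=14. stock: 62 - 14 = 48. total_sold = 87
  Event 10 (sale 15): sell min(15,48)=15. stock: 48 - 15 = 33. total_sold = 102
  Event 11 (sale 7): sell min(7,33)=7. stock: 33 - 7 = 26. total_sold = 109
  Event 12 (sale 12): sell min(12,26)=12. stock: 26 - 12 = 14. total_sold = 121
  Event 13 (sale 18): sell min(18,14)=14. stock: 14 - 14 = 0. total_sold = 135
  Event 14 (restock 29): 0 + 29 = 29
Final: stock = 29, total_sold = 135

Checking against threshold 11:
  After event 1: stock=27 > 11
  After event 2: stock=55 > 11
  After event 3: stock=30 > 11
  After event 4: stock=23 > 11
  After event 5: stock=55 > 11
  After event 6: stock=43 > 11
  After event 7: stock=66 > 11
  After event 8: stock=62 > 11
  After event 9: stock=48 > 11
  After event 10: stock=33 > 11
  After event 11: stock=26 > 11
  After event 12: stock=14 > 11
  After event 13: stock=0 <= 11 -> ALERT
  After event 14: stock=29 > 11
Alert events: [13]. Count = 1

Answer: 1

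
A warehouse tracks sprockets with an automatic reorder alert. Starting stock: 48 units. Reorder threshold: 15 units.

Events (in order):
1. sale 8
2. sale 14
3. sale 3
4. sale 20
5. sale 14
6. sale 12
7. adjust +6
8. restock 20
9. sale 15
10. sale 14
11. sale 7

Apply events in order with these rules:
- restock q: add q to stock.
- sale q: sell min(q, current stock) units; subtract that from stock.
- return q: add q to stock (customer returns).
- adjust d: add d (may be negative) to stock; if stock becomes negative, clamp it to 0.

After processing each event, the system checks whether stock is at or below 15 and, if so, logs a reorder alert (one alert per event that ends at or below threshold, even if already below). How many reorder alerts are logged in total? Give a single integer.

Answer: 7

Derivation:
Processing events:
Start: stock = 48
  Event 1 (sale 8): sell min(8,48)=8. stock: 48 - 8 = 40. total_sold = 8
  Event 2 (sale 14): sell min(14,40)=14. stock: 40 - 14 = 26. total_sold = 22
  Event 3 (sale 3): sell min(3,26)=3. stock: 26 - 3 = 23. total_sold = 25
  Event 4 (sale 20): sell min(20,23)=20. stock: 23 - 20 = 3. total_sold = 45
  Event 5 (sale 14): sell min(14,3)=3. stock: 3 - 3 = 0. total_sold = 48
  Event 6 (sale 12): sell min(12,0)=0. stock: 0 - 0 = 0. total_sold = 48
  Event 7 (adjust +6): 0 + 6 = 6
  Event 8 (restock 20): 6 + 20 = 26
  Event 9 (sale 15): sell min(15,26)=15. stock: 26 - 15 = 11. total_sold = 63
  Event 10 (sale 14): sell min(14,11)=11. stock: 11 - 11 = 0. total_sold = 74
  Event 11 (sale 7): sell min(7,0)=0. stock: 0 - 0 = 0. total_sold = 74
Final: stock = 0, total_sold = 74

Checking against threshold 15:
  After event 1: stock=40 > 15
  After event 2: stock=26 > 15
  After event 3: stock=23 > 15
  After event 4: stock=3 <= 15 -> ALERT
  After event 5: stock=0 <= 15 -> ALERT
  After event 6: stock=0 <= 15 -> ALERT
  After event 7: stock=6 <= 15 -> ALERT
  After event 8: stock=26 > 15
  After event 9: stock=11 <= 15 -> ALERT
  After event 10: stock=0 <= 15 -> ALERT
  After event 11: stock=0 <= 15 -> ALERT
Alert events: [4, 5, 6, 7, 9, 10, 11]. Count = 7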